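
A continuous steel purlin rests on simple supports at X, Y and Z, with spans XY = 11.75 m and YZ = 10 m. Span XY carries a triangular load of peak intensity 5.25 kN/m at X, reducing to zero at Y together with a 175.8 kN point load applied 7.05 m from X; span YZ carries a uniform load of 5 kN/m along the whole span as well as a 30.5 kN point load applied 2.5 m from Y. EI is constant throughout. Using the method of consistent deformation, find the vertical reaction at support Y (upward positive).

R_Y = 217.1 kN

Insert a hinge at Y; M_Y is the redundant, and each span becomes simply supported.
End slopes at the hinge Y, treating each span as simply supported:
  span XY: triangular load, peak 5.25: 7w₀L³/(360EI) = 165.6/EI
  span XY: point load 175.8 at a = 7.05: Pab(L + a)/(6LEI) = 1553/EI
  span YZ: UDL 5: wL³/(24EI) = 208.3/EI
  span YZ: point load 30.5 at a = 2.5: Pab(L + b)/(6LEI) = 166.8/EI
  relative rotation θ_0 = (1719 + 375.1)/EI = 2094/EI
A unit hogging moment at Y produces rotation L₁/(3EI) + L₂/(3EI) = 7.25/EI.
Slope continuity at Y: θ_0 = M_Y·7.25/EI, so M_Y = 2094/7.25 = 288.8 kN·m (hogging).
Span XY, ΣM about X with M_Y applied at Y: R_Y^{XY}·11.75 = 1360 + 288.8, so R_Y^{XY} = 140.3 kN and R_X = 206.6 − 140.3 = 66.3 kN.
Span YZ, ΣM about Z: R_Y^{YZ}·10 = 478.8 + 288.8, so R_Y^{YZ} = 76.76 kN and R_Z = 80.5 − 76.76 = 3.741 kN.
R_Y = 140.3 + 76.76 = 217.1 kN.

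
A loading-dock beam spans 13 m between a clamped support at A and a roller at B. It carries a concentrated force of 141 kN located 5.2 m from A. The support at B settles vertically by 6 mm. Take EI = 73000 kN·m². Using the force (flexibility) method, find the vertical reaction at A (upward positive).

Remove the prop at B; the released (primary) structure is a cantilever built in at A.
Primary-structure tip deflection at B by superposition:
  point load 141 at a = 5.2: Pa²(3L − a)/(6EI) = 21478/EI
Tip deflection under a unit load at B: L³/(3EI) = 732.3/EI.
With EI = 73000 kN·m²: δ_0 = 0.29422 m and δ_{BB} = 0.010032 m/kN.
Compatibility — the beam at B must follow the support down by 0.006 m: δ_0 − R_B·δ_{BB} = 0.006, so R_B = (0.29422 − 0.006)/0.010032 = 28.73 kN.
Vertical equilibrium: R_A = ΣP − R_B = 141 − 28.73 = 112.3 kN.

R_A = 112.3 kN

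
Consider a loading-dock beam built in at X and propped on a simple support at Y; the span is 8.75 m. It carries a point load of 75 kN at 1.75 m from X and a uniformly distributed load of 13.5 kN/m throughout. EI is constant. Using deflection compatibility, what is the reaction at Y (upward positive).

R_Y = 48.5 kN

Take the reaction at Y as the redundant and release it; the primary structure is a cantilever fixed at X.
Free-end deflection of the primary structure under the applied loading (downward +):
  point load 75 at a = 1.75: Pa²(3L − a)/(6EI) = 937.9/EI
  UDL 13.5: wL⁴/(8EI) = 9892/EI
  δ_0 = 10830/EI
Flexibility coefficient — unit upward force at Y: δ_{YY} = L³/(3EI) = 223.3/EI.
Compatibility at Y: δ_0 − R_Y·δ_{YY} = 0, so R_Y = 10830/223.3 = 48.5 kN.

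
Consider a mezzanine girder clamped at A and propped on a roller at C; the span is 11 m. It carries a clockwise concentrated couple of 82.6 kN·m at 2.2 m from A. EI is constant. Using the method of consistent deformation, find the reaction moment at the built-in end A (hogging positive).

M_A = 38 kN·m

Choose R_C as the redundant. The primary structure is the cantilever fixed at A.
Downward deflection at the released point C due to the loads:
  clockwise couple 82.6 at a = 2.2: M₀a(2L − a)/(2EI) = 1799/EI
Flexibility coefficient — unit upward force at C: δ_{CC} = L³/(3EI) = 443.7/EI.
Compatibility at C: δ_0 − R_C·δ_{CC} = 0, so R_C = 1799/443.7 = 4.055 kN.
Moment equilibrium about A: M_A = Σ(load moments about A) − R_C·L = 82.6 − 4.055×11 = 38 kN·m.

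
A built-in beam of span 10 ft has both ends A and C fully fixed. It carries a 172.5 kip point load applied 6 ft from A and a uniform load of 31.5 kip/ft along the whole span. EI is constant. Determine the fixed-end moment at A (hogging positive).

Release both end moments; the primary structure is a simply-supported span AC with redundants M_A and M_C.
On the primary (simply-supported) span, the end slopes from the loading are:
  at A: point load 172.5 at a = 6: Pab(L + b)/(6LEI) = 966/EI
  at C: point load 172.5 at a = 6: Pab(L + a)/(6LEI) = 1104/EI
  at A: UDL 31.5: wL³/(24EI) = 1312/EI
  at C: UDL 31.5: wL³/(24EI) = 1312/EI
  θ_A0 = 2278/EI,  θ_C0 = 2416/EI
Flexibility coefficients: a unit moment at one end gives L/(3EI) there and L/(6EI) at the far end, so f₁₁ = f₂₂ = 3.333/EI and f₁₂ = f₂₁ = 1.667/EI.
Compatibility — zero rotation at each built-in end:
  3.333 M_A + 1.667 M_C = 2278
  1.667 M_A + 3.333 M_C = 2416
Solving the pair gives M_A = 428.1 kip·ft and M_C = 510.9 kip·ft (hogging).

M_A = 428.1 kip·ft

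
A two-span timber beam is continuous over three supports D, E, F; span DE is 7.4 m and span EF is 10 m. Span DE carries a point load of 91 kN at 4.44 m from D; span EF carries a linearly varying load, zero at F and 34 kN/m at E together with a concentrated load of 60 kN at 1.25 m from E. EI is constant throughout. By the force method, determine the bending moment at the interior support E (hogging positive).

M_E = 220.6 kN·m

Take M_E as the redundant. Released structure: two simple spans DE and EF with a hinge at E.
Discontinuity in slope at E on the released structure — sum the simple-span end rotations:
  span DE: point load 91 at a = 4.44: Pab(L + a)/(6LEI) = 318.9/EI
  span EF: triangular load, peak 34: w₀L³/(45EI) = 755.6/EI
  span EF: point load 60 at a = 1.25: Pab(L + b)/(6LEI) = 205.1/EI
  relative rotation θ_0 = (318.9 + 960.6)/EI = 1280/EI
A unit hogging moment at E produces rotation L₁/(3EI) + L₂/(3EI) = 5.8/EI.
Slope continuity at E: θ_0 = M_E·5.8/EI, so M_E = 1280/5.8 = 220.6 kN·m (hogging).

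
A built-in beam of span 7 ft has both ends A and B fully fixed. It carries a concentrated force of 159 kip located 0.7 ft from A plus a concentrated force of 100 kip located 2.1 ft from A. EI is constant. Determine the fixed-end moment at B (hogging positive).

Release both end moments; the primary structure is a simply-supported span AB with redundants M_A and M_B.
On the primary (simply-supported) span, the end slopes from the loading are:
  at A: point load 159 at a = 0.7: Pab(L + b)/(6LEI) = 222/EI
  at B: point load 159 at a = 0.7: Pab(L + a)/(6LEI) = 128.6/EI
  at A: point load 100 at a = 2.1: Pab(L + b)/(6LEI) = 291.6/EI
  at B: point load 100 at a = 2.1: Pab(L + a)/(6LEI) = 222.9/EI
  θ_A0 = 513.6/EI,  θ_B0 = 351.5/EI
Flexibility coefficients: a unit moment at one end gives L/(3EI) there and L/(6EI) at the far end, so f₁₁ = f₂₂ = 2.333/EI and f₁₂ = f₂₁ = 1.167/EI.
Compatibility — zero rotation at each built-in end:
  2.333 M_A + 1.167 M_B = 513.6
  1.167 M_A + 2.333 M_B = 351.5
Solving the pair gives M_A = 193.1 kip·ft and M_B = 54.12 kip·ft (hogging).

M_B = 54.12 kip·ft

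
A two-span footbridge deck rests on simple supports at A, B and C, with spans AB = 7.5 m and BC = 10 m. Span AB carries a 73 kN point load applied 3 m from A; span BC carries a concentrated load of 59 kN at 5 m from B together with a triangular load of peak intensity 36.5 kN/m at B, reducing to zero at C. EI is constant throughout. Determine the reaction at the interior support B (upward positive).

R_B = 236.8 kN

Release continuity at B by inserting a hinge; the redundant is the internal moment M_B. The primary structure is two simply-supported spans AB and BC.
Discontinuity in slope at B on the released structure — sum the simple-span end rotations:
  span AB: point load 73 at a = 3: Pab(L + a)/(6LEI) = 229.9/EI
  span BC: point load 59 at a = 5: Pab(L + b)/(6LEI) = 368.8/EI
  span BC: triangular load, peak 36.5: w₀L³/(45EI) = 811.1/EI
  relative rotation θ_0 = (229.9 + 1180)/EI = 1410/EI
A unit hogging moment at B produces rotation L₁/(3EI) + L₂/(3EI) = 5.833/EI.
Slope continuity at B: θ_0 = M_B·5.833/EI, so M_B = 1410/5.833 = 241.7 kN·m (hogging).
Span AB, ΣM about A with M_B applied at B: R_B^{AB}·7.5 = 219 + 241.7, so R_B^{AB} = 61.42 kN and R_A = 73 − 61.42 = 11.58 kN.
Span BC, ΣM about C: R_B^{BC}·10 = 1512 + 241.7, so R_B^{BC} = 175.3 kN and R_C = 241.5 − 175.3 = 66.17 kN.
R_B = 61.42 + 175.3 = 236.8 kN.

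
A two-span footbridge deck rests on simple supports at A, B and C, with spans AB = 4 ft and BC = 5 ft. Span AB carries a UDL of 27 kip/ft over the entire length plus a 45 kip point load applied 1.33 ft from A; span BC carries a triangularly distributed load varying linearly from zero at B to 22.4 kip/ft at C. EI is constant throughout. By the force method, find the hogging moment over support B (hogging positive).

Release continuity at B by inserting a hinge; the redundant is the internal moment M_B. The primary structure is two simply-supported spans AB and BC.
Rotations at B on the released spans (each span's end-slope, ×1/EI):
  span AB: UDL 27: wL³/(24EI) = 72/EI
  span AB: point load 45 at a = 1.33: Pab(L + a)/(6LEI) = 35.49/EI
  span BC: triangular load, peak 22.4: 7w₀L³/(360EI) = 54.44/EI
  relative rotation θ_0 = (107.5 + 54.44)/EI = 161.9/EI
A unit hogging moment at B produces rotation L₁/(3EI) + L₂/(3EI) = 3/EI.
Compatibility: M_B·(L₁+L₂)/(3EI) = θ_0, giving M_B = 53.98 kip·ft (hogging).

M_B = 53.98 kip·ft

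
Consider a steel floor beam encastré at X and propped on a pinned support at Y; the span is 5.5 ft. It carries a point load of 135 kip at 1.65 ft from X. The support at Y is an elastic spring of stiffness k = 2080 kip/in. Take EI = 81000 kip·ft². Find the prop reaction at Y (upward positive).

Take the reaction at Y as the redundant and release it; the primary structure is a cantilever fixed at X.
Downward deflection at the released point Y due to the loads:
  point load 135 at a = 1.65: Pa²(3L − a)/(6EI) = 909.7/EI
Tip deflection under a unit load at Y: L³/(3EI) = 55.46/EI.
With EI = 81000 kip·ft²: δ_0 = 0.01123 ft and δ_{YY} = 0.000685 ft/kip.
Compatibility — the spring shortens by R_Y/k under the reaction it provides: δ_0 − R_Y·δ_{YY} = R_Y/k. With 1/k = 1/(2080×12) ft/kip = 0.00004 ft/kip, R_Y = δ_0 / (δ_{YY} + 1/k) = 0.01123 / (0.000685 + 0.00004) = 15.5 kip.

R_Y = 15.5 kip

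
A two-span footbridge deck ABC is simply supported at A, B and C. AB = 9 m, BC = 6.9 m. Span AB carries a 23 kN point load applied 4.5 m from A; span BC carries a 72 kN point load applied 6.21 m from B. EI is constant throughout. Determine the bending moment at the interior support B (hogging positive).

Release continuity at B by inserting a hinge; the redundant is the internal moment M_B. The primary structure is two simply-supported spans AB and BC.
Discontinuity in slope at B on the released structure — sum the simple-span end rotations:
  span AB: point load 23 at a = 4.5: Pab(L + a)/(6LEI) = 116.4/EI
  span BC: point load 72 at a = 6.21: Pab(L + b)/(6LEI) = 56.56/EI
  relative rotation θ_0 = (116.4 + 56.56)/EI = 173/EI
A unit hogging moment at B produces rotation L₁/(3EI) + L₂/(3EI) = 5.3/EI.
Compatibility: M_B·(L₁+L₂)/(3EI) = θ_0, giving M_B = 32.64 kN·m (hogging).

M_B = 32.64 kN·m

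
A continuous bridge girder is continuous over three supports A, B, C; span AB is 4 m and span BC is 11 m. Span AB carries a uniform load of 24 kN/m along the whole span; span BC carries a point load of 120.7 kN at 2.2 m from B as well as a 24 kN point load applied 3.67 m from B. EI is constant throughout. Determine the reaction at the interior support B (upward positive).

Release continuity at B by inserting a hinge; the redundant is the internal moment M_B. The primary structure is two simply-supported spans AB and BC.
End slopes at the hinge B, treating each span as simply supported:
  span AB: UDL 24: wL³/(24EI) = 64/EI
  span BC: point load 120.7 at a = 2.2: Pab(L + b)/(6LEI) = 701/EI
  span BC: point load 24 at a = 3.67: Pab(L + b)/(6LEI) = 179.3/EI
  relative rotation θ_0 = (64 + 880.3)/EI = 944.3/EI
A unit hogging moment at B produces rotation L₁/(3EI) + L₂/(3EI) = 5/EI.
Slope continuity at B: θ_0 = M_B·5/EI, so M_B = 944.3/5 = 188.9 kN·m (hogging).
Span AB, ΣM about A with M_B applied at B: R_B^{AB}·4 = 192 + 188.9, so R_B^{AB} = 95.22 kN and R_A = 96 − 95.22 = 0.7833 kN.
Span BC, ΣM about C: R_B^{BC}·11 = 1238 + 188.9, so R_B^{BC} = 129.7 kN and R_C = 144.7 − 129.7 = 14.98 kN.
R_B = 95.22 + 129.7 = 224.9 kN.

R_B = 224.9 kN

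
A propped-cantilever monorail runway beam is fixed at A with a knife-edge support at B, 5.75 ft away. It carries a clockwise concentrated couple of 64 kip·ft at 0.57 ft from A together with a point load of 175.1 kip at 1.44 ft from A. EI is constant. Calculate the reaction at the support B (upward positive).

R_B = 18.24 kip

Take the reaction at B as the redundant and release it; the primary structure is a cantilever fixed at A.
Free-end deflection of the primary structure under the applied loading (downward +):
  clockwise couple 64 at a = 0.57: M₀a(2L − a)/(2EI) = 199.4/EI
  point load 175.1 at a = 1.44: Pa²(3L − a)/(6EI) = 956.7/EI
  δ_0 = 1156/EI
Flexibility coefficient — unit upward force at B: δ_{BB} = L³/(3EI) = 63.37/EI.
The prop prevents deflection at B: R_B = δ_0/δ_{BB} = 1156/63.37 = 18.24 kip.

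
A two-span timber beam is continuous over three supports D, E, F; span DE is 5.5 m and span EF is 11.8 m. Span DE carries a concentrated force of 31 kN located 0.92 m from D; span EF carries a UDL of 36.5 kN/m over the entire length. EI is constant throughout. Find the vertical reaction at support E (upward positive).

R_E = 337.2 kN

Release continuity at E by inserting a hinge; the redundant is the internal moment M_E. The primary structure is two simply-supported spans DE and EF.
Discontinuity in slope at E on the released structure — sum the simple-span end rotations:
  span DE: point load 31 at a = 0.92: Pab(L + a)/(6LEI) = 25.41/EI
  span EF: UDL 36.5: wL³/(24EI) = 2499/EI
  relative rotation θ_0 = (25.41 + 2499)/EI = 2524/EI
A unit hogging moment at E produces rotation L₁/(3EI) + L₂/(3EI) = 5.767/EI.
Compatibility: M_E·(L₁+L₂)/(3EI) = θ_0, giving M_E = 437.7 kN·m (hogging).
Span DE, ΣM about D with M_E applied at E: R_E^{DE}·5.5 = 28.52 + 437.7, so R_E^{DE} = 84.77 kN and R_D = 31 − 84.77 = -53.77 kN.
Span EF, ΣM about F: R_E^{EF}·11.8 = 2541 + 437.7, so R_E^{EF} = 252.4 kN and R_F = 430.7 − 252.4 = 178.3 kN.
R_E = 84.77 + 252.4 = 337.2 kN.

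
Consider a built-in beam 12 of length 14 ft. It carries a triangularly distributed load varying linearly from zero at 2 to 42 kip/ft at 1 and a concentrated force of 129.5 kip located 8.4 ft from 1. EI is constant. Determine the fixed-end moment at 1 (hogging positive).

M_1 = 585.6 kip·ft

Release both end moments; the primary structure is a simply-supported span 12 with redundants M_1 and M_2.
On the primary (simply-supported) span, the end slopes from the loading are:
  at 1: triangular load, peak 42: w₀L³/(45EI) = 2561/EI
  at 2: triangular load, peak 42: 7w₀L³/(360EI) = 2241/EI
  at 1: point load 129.5 at a = 8.4: Pab(L + b)/(6LEI) = 1421/EI
  at 2: point load 129.5 at a = 8.4: Pab(L + a)/(6LEI) = 1624/EI
  θ_10 = 3982/EI,  θ_20 = 3865/EI
Flexibility coefficients: a unit moment at one end gives L/(3EI) there and L/(6EI) at the far end, so f₁₁ = f₂₂ = 4.667/EI and f₁₂ = f₂₁ = 2.333/EI.
Compatibility — zero rotation at each built-in end:
  4.667 M_1 + 2.333 M_2 = 3982
  2.333 M_1 + 4.667 M_2 = 3865
Solving the pair gives M_1 = 585.6 kip·ft and M_2 = 535.5 kip·ft (hogging).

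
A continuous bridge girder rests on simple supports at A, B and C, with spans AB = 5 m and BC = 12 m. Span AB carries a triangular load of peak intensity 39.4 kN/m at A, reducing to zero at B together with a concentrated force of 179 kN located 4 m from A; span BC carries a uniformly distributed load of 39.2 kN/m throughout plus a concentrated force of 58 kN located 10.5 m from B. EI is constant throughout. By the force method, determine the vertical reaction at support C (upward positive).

R_C = 237.4 kN

Insert a hinge at B; M_B is the redundant, and each span becomes simply supported.
End slopes at the hinge B, treating each span as simply supported:
  span AB: triangular load, peak 39.4: 7w₀L³/(360EI) = 95.76/EI
  span AB: point load 179 at a = 4: Pab(L + a)/(6LEI) = 214.8/EI
  span BC: UDL 39.2: wL³/(24EI) = 2822/EI
  span BC: point load 58 at a = 10.5: Pab(L + b)/(6LEI) = 171.3/EI
  relative rotation θ_0 = (310.6 + 2994)/EI = 3304/EI
A unit hogging moment at B produces rotation L₁/(3EI) + L₂/(3EI) = 5.667/EI.
Slope continuity at B: θ_0 = M_B·5.667/EI, so M_B = 3304/5.667 = 583.1 kN·m (hogging).
Span BC, ΣM about C: R_B^{BC}·12 = 2909 + 583.1, so R_B^{BC} = 291 kN and R_C = 528.4 − 291 = 237.4 kN.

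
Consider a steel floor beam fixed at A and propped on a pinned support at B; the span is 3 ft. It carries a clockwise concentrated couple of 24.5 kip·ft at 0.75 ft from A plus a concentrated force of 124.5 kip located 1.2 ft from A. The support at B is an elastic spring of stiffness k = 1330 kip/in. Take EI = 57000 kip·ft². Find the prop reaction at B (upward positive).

R_B = 22.38 kip

Take the reaction at B as the redundant and release it; the primary structure is a cantilever fixed at A.
Deflection at B on the released cantilever, summing each load's contribution:
  clockwise couple 24.5 at a = 0.75: M₀a(2L − a)/(2EI) = 48.23/EI
  point load 124.5 at a = 1.2: Pa²(3L − a)/(6EI) = 233.1/EI
  δ_0 = 281.3/EI
Tip deflection under a unit load at B: L³/(3EI) = 9/EI.
With EI = 57000 kip·ft²: δ_0 = 0.004935 ft and δ_{BB} = 0.000158 ft/kip.
Compatibility — the spring shortens by R_B/k under the reaction it provides: δ_0 − R_B·δ_{BB} = R_B/k. With 1/k = 1/(1330×12) ft/kip = 0.000063 ft/kip, R_B = δ_0 / (δ_{BB} + 1/k) = 0.004935 / (0.000158 + 0.000063) = 22.38 kip.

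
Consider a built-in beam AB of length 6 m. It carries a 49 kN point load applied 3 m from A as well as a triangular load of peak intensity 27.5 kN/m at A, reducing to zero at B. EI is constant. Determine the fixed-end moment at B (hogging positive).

M_B = 69.75 kN·m

Release both end moments; the primary structure is a simply-supported span AB with redundants M_A and M_B.
Simple-span end rotations at A and B under the given loads:
  at A: point load 49 at a = 3: Pab(L + b)/(6LEI) = 110.2/EI
  at B: point load 49 at a = 3: Pab(L + a)/(6LEI) = 110.2/EI
  at A: triangular load, peak 27.5: w₀L³/(45EI) = 132/EI
  at B: triangular load, peak 27.5: 7w₀L³/(360EI) = 115.5/EI
  θ_A0 = 242.2/EI,  θ_B0 = 225.8/EI
Flexibility coefficients: a unit moment at one end gives L/(3EI) there and L/(6EI) at the far end, so f₁₁ = f₂₂ = 2/EI and f₁₂ = f₂₁ = 1/EI.
Compatibility — zero rotation at each built-in end:
  2 M_A + 1 M_B = 242.2
  1 M_A + 2 M_B = 225.8
Solving the pair gives M_A = 86.25 kN·m and M_B = 69.75 kN·m (hogging).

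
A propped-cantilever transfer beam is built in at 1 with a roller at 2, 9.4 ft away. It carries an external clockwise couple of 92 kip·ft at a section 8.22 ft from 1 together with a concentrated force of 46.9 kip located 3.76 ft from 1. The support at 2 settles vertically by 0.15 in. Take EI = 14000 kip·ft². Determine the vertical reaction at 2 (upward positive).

R_2 = 23.57 kip

Choose R_2 as the redundant. The primary structure is the cantilever fixed at 1.
Primary-structure tip deflection at 2 by superposition:
  clockwise couple 92 at a = 8.22: M₀a(2L − a)/(2EI) = 4001/EI
  point load 46.9 at a = 3.76: Pa²(3L − a)/(6EI) = 2701/EI
  δ_0 = 6701/EI
Flexibility coefficient — unit upward force at 2: δ_{22} = L³/(3EI) = 276.9/EI.
With EI = 14000 kip·ft²: δ_0 = 0.47867 ft and δ_{22} = 0.019776 ft/kip.
Compatibility — the beam at 2 must follow the support down by 0.0125 ft: δ_0 − R_2·δ_{22} = 0.0125, so R_2 = (0.47867 − 0.0125)/0.019776 = 23.57 kip.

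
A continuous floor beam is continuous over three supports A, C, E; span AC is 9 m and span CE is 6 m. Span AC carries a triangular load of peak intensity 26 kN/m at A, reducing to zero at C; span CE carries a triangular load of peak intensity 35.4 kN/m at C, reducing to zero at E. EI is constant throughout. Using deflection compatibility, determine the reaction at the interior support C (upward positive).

R_C = 139.7 kN

Take M_C as the redundant. Released structure: two simple spans AC and CE with a hinge at C.
End slopes at the hinge C, treating each span as simply supported:
  span AC: triangular load, peak 26: 7w₀L³/(360EI) = 368.6/EI
  span CE: triangular load, peak 35.4: w₀L³/(45EI) = 169.9/EI
  relative rotation θ_0 = (368.6 + 169.9)/EI = 538.5/EI
A unit hogging moment at C produces rotation L₁/(3EI) + L₂/(3EI) = 5/EI.
Slope continuity at C: θ_0 = M_C·5/EI, so M_C = 538.5/5 = 107.7 kN·m (hogging).
Span AC, ΣM about A with M_C applied at C: R_C^{AC}·9 = 351 + 107.7, so R_C^{AC} = 50.97 kN and R_A = 117 − 50.97 = 66.03 kN.
Span CE, ΣM about E: R_C^{CE}·6 = 424.8 + 107.7, so R_C^{CE} = 88.75 kN and R_E = 106.2 − 88.75 = 17.45 kN.
R_C = 50.97 + 88.75 = 139.7 kN.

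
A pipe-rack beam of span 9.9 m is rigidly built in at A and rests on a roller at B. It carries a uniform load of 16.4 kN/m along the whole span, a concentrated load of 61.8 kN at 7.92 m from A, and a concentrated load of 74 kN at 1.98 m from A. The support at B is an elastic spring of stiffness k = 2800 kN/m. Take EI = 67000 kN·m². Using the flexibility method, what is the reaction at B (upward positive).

R_B = 101.1 kN

Release the roller at B. Primary structure: cantilever fixed at A.
Downward deflection at the released point B due to the loads:
  UDL 16.4: wL⁴/(8EI) = 19692/EI
  point load 61.8 at a = 7.92: Pa²(3L − a)/(6EI) = 14072/EI
  point load 74 at a = 1.98: Pa²(3L − a)/(6EI) = 1340/EI
  δ_0 = 35104/EI
Tip deflection under a unit load at B: L³/(3EI) = 323.4/EI.
With EI = 67000 kN·m²: δ_0 = 0.52394 m and δ_{BB} = 0.004827 m/kN.
Compatibility — the spring shortens by R_B/k under the reaction it provides: δ_0 − R_B·δ_{BB} = R_B/k. With 1/k = 0.000357 m/kN, R_B = δ_0 / (δ_{BB} + 1/k) = 0.52394 / (0.004827 + 0.000357) = 101.1 kN.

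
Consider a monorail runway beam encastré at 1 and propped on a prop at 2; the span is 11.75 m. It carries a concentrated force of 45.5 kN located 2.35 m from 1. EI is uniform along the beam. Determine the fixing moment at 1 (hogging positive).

Take the reaction at 2 as the redundant and release it; the primary structure is a cantilever fixed at 1.
Primary-structure tip deflection at 2 by superposition:
  point load 45.5 at a = 2.35: Pa²(3L − a)/(6EI) = 1378/EI
Flexibility coefficient — unit upward force at 2: δ_{22} = L³/(3EI) = 540.7/EI.
The prop prevents deflection at 2: R_2 = δ_0/δ_{22} = 1378/540.7 = 2.548 kN.
Moment equilibrium about 1: M_1 = Σ(load moments about 1) − R_2·L = 106.9 − 2.548×11.75 = 76.99 kN·m.

M_1 = 76.99 kN·m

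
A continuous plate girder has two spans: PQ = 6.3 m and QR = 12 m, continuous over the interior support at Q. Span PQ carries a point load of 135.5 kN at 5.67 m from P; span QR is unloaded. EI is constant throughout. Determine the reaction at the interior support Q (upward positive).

R_Q = 128 kN

Insert a hinge at Q; M_Q is the redundant, and each span becomes simply supported.
Rotations at Q on the released spans (each span's end-slope, ×1/EI):
  span PQ: point load 135.5 at a = 5.67: Pab(L + a)/(6LEI) = 153.3/EI
  relative rotation θ_0 = (153.3 + 0)/EI = 153.3/EI
A unit hogging moment at Q produces rotation L₁/(3EI) + L₂/(3EI) = 6.1/EI.
Slope continuity at Q: θ_0 = M_Q·6.1/EI, so M_Q = 153.3/6.1 = 25.13 kN·m (hogging).
Span PQ, ΣM about P with M_Q applied at Q: R_Q^{PQ}·6.3 = 768.3 + 25.13, so R_Q^{PQ} = 125.9 kN and R_P = 135.5 − 125.9 = 9.562 kN.
Span QR, ΣM about R: R_Q^{QR}·12 = 0 + 25.13, so R_Q^{QR} = 2.094 kN and R_R = 0 − 2.094 = -2.094 kN.
R_Q = 125.9 + 2.094 = 128 kN.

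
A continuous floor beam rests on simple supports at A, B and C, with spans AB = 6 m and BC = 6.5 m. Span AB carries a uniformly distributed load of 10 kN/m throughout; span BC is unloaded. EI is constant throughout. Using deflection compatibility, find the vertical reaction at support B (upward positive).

R_B = 36.92 kN

Take M_B as the redundant. Released structure: two simple spans AB and BC with a hinge at B.
Rotations at B on the released spans (each span's end-slope, ×1/EI):
  span AB: UDL 10: wL³/(24EI) = 90/EI
  relative rotation θ_0 = (90 + 0)/EI = 90/EI
A unit hogging moment at B produces rotation L₁/(3EI) + L₂/(3EI) = 4.167/EI.
Slope continuity at B: θ_0 = M_B·4.167/EI, so M_B = 90/4.167 = 21.6 kN·m (hogging).
Span AB, ΣM about A with M_B applied at B: R_B^{AB}·6 = 180 + 21.6, so R_B^{AB} = 33.6 kN and R_A = 60 − 33.6 = 26.4 kN.
Span BC, ΣM about C: R_B^{BC}·6.5 = 0 + 21.6, so R_B^{BC} = 3.323 kN and R_C = 0 − 3.323 = -3.323 kN.
R_B = 33.6 + 3.323 = 36.92 kN.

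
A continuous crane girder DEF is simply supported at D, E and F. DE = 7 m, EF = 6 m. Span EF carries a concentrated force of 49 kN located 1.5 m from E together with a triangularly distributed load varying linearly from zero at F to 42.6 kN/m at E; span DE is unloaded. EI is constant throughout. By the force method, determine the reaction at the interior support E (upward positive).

R_E = 143.4 kN

Release continuity at E by inserting a hinge; the redundant is the internal moment M_E. The primary structure is two simply-supported spans DE and EF.
Discontinuity in slope at E on the released structure — sum the simple-span end rotations:
  span EF: point load 49 at a = 1.5: Pab(L + b)/(6LEI) = 96.47/EI
  span EF: triangular load, peak 42.6: w₀L³/(45EI) = 204.5/EI
  relative rotation θ_0 = (0 + 300.9)/EI = 300.9/EI
A unit hogging moment at E produces rotation L₁/(3EI) + L₂/(3EI) = 4.333/EI.
Slope continuity at E: θ_0 = M_E·4.333/EI, so M_E = 300.9/4.333 = 69.45 kN·m (hogging).
Span DE, ΣM about D with M_E applied at E: R_E^{DE}·7 = 0 + 69.45, so R_E^{DE} = 9.921 kN and R_D = 0 − 9.921 = -9.921 kN.
Span EF, ΣM about F: R_E^{EF}·6 = 731.7 + 69.45, so R_E^{EF} = 133.5 kN and R_F = 176.8 − 133.5 = 43.28 kN.
R_E = 9.921 + 133.5 = 143.4 kN.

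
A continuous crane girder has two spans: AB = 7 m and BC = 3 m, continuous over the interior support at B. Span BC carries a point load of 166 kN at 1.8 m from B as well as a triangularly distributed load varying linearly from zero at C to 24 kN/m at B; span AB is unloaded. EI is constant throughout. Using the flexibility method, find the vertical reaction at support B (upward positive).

R_B = 104.4 kN

Insert a hinge at B; M_B is the redundant, and each span becomes simply supported.
End slopes at the hinge B, treating each span as simply supported:
  span BC: point load 166 at a = 1.8: Pab(L + b)/(6LEI) = 83.66/EI
  span BC: triangular load, peak 24: w₀L³/(45EI) = 14.4/EI
  relative rotation θ_0 = (0 + 98.06)/EI = 98.06/EI
A unit hogging moment at B produces rotation L₁/(3EI) + L₂/(3EI) = 3.333/EI.
Compatibility: M_B·(L₁+L₂)/(3EI) = θ_0, giving M_B = 29.42 kN·m (hogging).
Span AB, ΣM about A with M_B applied at B: R_B^{AB}·7 = 0 + 29.42, so R_B^{AB} = 4.203 kN and R_A = 0 − 4.203 = -4.203 kN.
Span BC, ΣM about C: R_B^{BC}·3 = 271.2 + 29.42, so R_B^{BC} = 100.2 kN and R_C = 202 − 100.2 = 101.8 kN.
R_B = 4.203 + 100.2 = 104.4 kN.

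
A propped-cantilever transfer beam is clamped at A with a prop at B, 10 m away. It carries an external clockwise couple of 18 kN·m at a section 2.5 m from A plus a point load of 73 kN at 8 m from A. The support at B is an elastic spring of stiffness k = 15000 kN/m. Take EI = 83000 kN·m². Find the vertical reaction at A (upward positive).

Remove the prop at B; the released (primary) structure is a cantilever built in at A.
Free-end deflection of the primary structure under the applied loading (downward +):
  clockwise couple 18 at a = 2.5: M₀a(2L − a)/(2EI) = 393.8/EI
  point load 73 at a = 8: Pa²(3L − a)/(6EI) = 17131/EI
  δ_0 = 17524/EI
Flexibility coefficient — unit upward force at B: δ_{BB} = L³/(3EI) = 333.3/EI.
With EI = 83000 kN·m²: δ_0 = 0.21114 m and δ_{BB} = 0.004016 m/kN.
Compatibility — the spring shortens by R_B/k under the reaction it provides: δ_0 − R_B·δ_{BB} = R_B/k. With 1/k = 0.000067 m/kN, R_B = δ_0 / (δ_{BB} + 1/k) = 0.21114 / (0.004016 + 0.000067) = 51.71 kN.
Vertical equilibrium: R_A = ΣP − R_B = 73 − 51.71 = 21.29 kN.

R_A = 21.29 kN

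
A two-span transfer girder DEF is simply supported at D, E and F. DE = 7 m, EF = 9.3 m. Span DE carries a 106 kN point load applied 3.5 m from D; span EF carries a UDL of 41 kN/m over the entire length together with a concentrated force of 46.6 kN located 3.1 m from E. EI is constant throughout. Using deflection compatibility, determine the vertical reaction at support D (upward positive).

R_D = 1.794 kN

Take M_E as the redundant. Released structure: two simple spans DE and EF with a hinge at E.
End slopes at the hinge E, treating each span as simply supported:
  span DE: point load 106 at a = 3.5: Pab(L + a)/(6LEI) = 324.6/EI
  span EF: UDL 41: wL³/(24EI) = 1374/EI
  span EF: point load 46.6 at a = 3.1: Pab(L + b)/(6LEI) = 248.8/EI
  relative rotation θ_0 = (324.6 + 1623)/EI = 1948/EI
A unit hogging moment at E produces rotation L₁/(3EI) + L₂/(3EI) = 5.433/EI.
Compatibility: M_E·(L₁+L₂)/(3EI) = θ_0, giving M_E = 358.4 kN·m (hogging).
Span DE, ΣM about D with M_E applied at E: R_E^{DE}·7 = 371 + 358.4, so R_E^{DE} = 104.2 kN and R_D = 106 − 104.2 = 1.794 kN.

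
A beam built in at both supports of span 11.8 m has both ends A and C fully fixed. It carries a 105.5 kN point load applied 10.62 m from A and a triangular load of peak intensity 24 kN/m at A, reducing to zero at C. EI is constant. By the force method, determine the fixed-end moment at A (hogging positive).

M_A = 178.3 kN·m

Release both end moments; the primary structure is a simply-supported span AC with redundants M_A and M_C.
End rotations of the released simple span under the applied load (×1/EI):
  at A: point load 105.5 at a = 10.62: Pab(L + b)/(6LEI) = 242.4/EI
  at C: point load 105.5 at a = 10.62: Pab(L + a)/(6LEI) = 418.7/EI
  at A: triangular load, peak 24: w₀L³/(45EI) = 876.3/EI
  at C: triangular load, peak 24: 7w₀L³/(360EI) = 766.7/EI
  θ_A0 = 1119/EI,  θ_C0 = 1185/EI
Flexibility coefficients: a unit moment at one end gives L/(3EI) there and L/(6EI) at the far end, so f₁₁ = f₂₂ = 3.933/EI and f₁₂ = f₂₁ = 1.967/EI.
Compatibility — zero rotation at each built-in end:
  3.933 M_A + 1.967 M_C = 1119
  1.967 M_A + 3.933 M_C = 1185
Solving the pair gives M_A = 178.3 kN·m and M_C = 212.2 kN·m (hogging).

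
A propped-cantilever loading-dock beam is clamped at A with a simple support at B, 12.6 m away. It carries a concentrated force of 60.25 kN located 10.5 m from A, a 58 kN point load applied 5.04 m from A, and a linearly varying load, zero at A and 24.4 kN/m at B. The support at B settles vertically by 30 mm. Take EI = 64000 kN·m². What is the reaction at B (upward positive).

R_B = 139.1 kN

Choose R_B as the redundant. The primary structure is the cantilever fixed at A.
Downward deflection at the released point B due to the loads:
  point load 60.25 at a = 10.5: Pa²(3L − a)/(6EI) = 30224/EI
  point load 58 at a = 5.04: Pa²(3L − a)/(6EI) = 8044/EI
  triangular load, peak 24.4 at the free end: 11w₀L⁴/(120EI) = 56375/EI
  δ_0 = 94642/EI
Tip deflection under a unit load at B: L³/(3EI) = 666.8/EI.
With EI = 64000 kN·m²: δ_0 = 1.4788 m and δ_{BB} = 0.010419 m/kN.
Compatibility — the beam at B must follow the support down by 0.03 m: δ_0 − R_B·δ_{BB} = 0.03, so R_B = (1.4788 − 0.03)/0.010419 = 139.1 kN.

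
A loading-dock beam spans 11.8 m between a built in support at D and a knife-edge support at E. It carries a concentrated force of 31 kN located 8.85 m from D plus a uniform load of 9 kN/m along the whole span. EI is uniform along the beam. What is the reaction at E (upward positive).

Take the reaction at E as the redundant and release it; the primary structure is a cantilever fixed at D.
Primary-structure tip deflection at E by superposition:
  point load 31 at a = 8.85: Pa²(3L − a)/(6EI) = 10744/EI
  UDL 9: wL⁴/(8EI) = 21811/EI
  δ_0 = 32555/EI
Flexibility coefficient — unit upward force at E: δ_{EE} = L³/(3EI) = 547.7/EI.
The prop prevents deflection at E: R_E = δ_0/δ_{EE} = 32555/547.7 = 59.44 kN.

R_E = 59.44 kN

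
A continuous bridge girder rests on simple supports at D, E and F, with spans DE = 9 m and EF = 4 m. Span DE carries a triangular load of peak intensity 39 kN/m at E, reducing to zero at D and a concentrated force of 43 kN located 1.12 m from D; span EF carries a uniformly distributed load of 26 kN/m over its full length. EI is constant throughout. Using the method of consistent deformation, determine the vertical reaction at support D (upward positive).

R_D = 76.35 kN

Release continuity at E by inserting a hinge; the redundant is the internal moment M_E. The primary structure is two simply-supported spans DE and EF.
Rotations at E on the released spans (each span's end-slope, ×1/EI):
  span DE: triangular load, peak 39: w₀L³/(45EI) = 631.8/EI
  span DE: point load 43 at a = 1.12: Pab(L + a)/(6LEI) = 71.12/EI
  span EF: UDL 26: wL³/(24EI) = 69.33/EI
  relative rotation θ_0 = (702.9 + 69.33)/EI = 772.3/EI
A unit hogging moment at E produces rotation L₁/(3EI) + L₂/(3EI) = 4.333/EI.
Slope continuity at E: θ_0 = M_E·4.333/EI, so M_E = 772.3/4.333 = 178.2 kN·m (hogging).
Span DE, ΣM about D with M_E applied at E: R_E^{DE}·9 = 1101 + 178.2, so R_E^{DE} = 142.2 kN and R_D = 218.5 − 142.2 = 76.35 kN.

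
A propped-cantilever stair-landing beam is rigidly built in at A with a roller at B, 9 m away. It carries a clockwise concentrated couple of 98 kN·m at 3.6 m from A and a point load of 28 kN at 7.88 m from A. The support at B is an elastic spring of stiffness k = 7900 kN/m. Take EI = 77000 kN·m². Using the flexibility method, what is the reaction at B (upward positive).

R_B = 31.97 kN

Remove the prop at B; the released (primary) structure is a cantilever built in at A.
Free-end deflection of the primary structure under the applied loading (downward +):
  clockwise couple 98 at a = 3.6: M₀a(2L − a)/(2EI) = 2540/EI
  point load 28 at a = 7.88: Pa²(3L − a)/(6EI) = 5540/EI
  δ_0 = 8081/EI
Flexibility coefficient — unit upward force at B: δ_{BB} = L³/(3EI) = 243/EI.
With EI = 77000 kN·m²: δ_0 = 0.10494 m and δ_{BB} = 0.003156 m/kN.
Compatibility — the spring shortens by R_B/k under the reaction it provides: δ_0 − R_B·δ_{BB} = R_B/k. With 1/k = 0.000127 m/kN, R_B = δ_0 / (δ_{BB} + 1/k) = 0.10494 / (0.003156 + 0.000127) = 31.97 kN.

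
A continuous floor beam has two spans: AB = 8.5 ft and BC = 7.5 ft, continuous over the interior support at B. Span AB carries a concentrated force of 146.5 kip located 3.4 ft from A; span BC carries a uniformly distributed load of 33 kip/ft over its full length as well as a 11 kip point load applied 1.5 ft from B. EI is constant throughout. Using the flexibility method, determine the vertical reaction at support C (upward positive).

R_C = 95.89 kip

Release continuity at B by inserting a hinge; the redundant is the internal moment M_B. The primary structure is two simply-supported spans AB and BC.
Discontinuity in slope at B on the released structure — sum the simple-span end rotations:
  span AB: point load 146.5 at a = 3.4: Pab(L + a)/(6LEI) = 592.7/EI
  span BC: UDL 33: wL³/(24EI) = 580.1/EI
  span BC: point load 11 at a = 1.5: Pab(L + b)/(6LEI) = 29.7/EI
  relative rotation θ_0 = (592.7 + 609.8)/EI = 1203/EI
A unit hogging moment at B produces rotation L₁/(3EI) + L₂/(3EI) = 5.333/EI.
Slope continuity at B: θ_0 = M_B·5.333/EI, so M_B = 1203/5.333 = 225.5 kip·ft (hogging).
Span BC, ΣM about C: R_B^{BC}·7.5 = 994.1 + 225.5, so R_B^{BC} = 162.6 kip and R_C = 258.5 − 162.6 = 95.89 kip.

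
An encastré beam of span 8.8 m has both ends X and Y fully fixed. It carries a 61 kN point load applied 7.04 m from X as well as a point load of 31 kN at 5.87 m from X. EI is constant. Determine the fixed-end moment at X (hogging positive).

Take the two fixed-end moments M_X, M_Y as redundants; the released structure is the simple span XY.
End rotations of the released simple span under the applied load (×1/EI):
  at X: point load 61 at a = 7.04: Pab(L + b)/(6LEI) = 151.2/EI
  at Y: point load 61 at a = 7.04: Pab(L + a)/(6LEI) = 226.7/EI
  at X: point load 31 at a = 5.87: Pab(L + b)/(6LEI) = 118.4/EI
  at Y: point load 31 at a = 5.87: Pab(L + a)/(6LEI) = 148.1/EI
  θ_X0 = 269.6/EI,  θ_Y0 = 374.9/EI
Flexibility coefficients: a unit moment at one end gives L/(3EI) there and L/(6EI) at the far end, so f₁₁ = f₂₂ = 2.933/EI and f₁₂ = f₂₁ = 1.467/EI.
Compatibility — zero rotation at each built-in end:
  2.933 M_X + 1.467 M_Y = 269.6
  1.467 M_X + 2.933 M_Y = 374.9
Solving the pair gives M_X = 37.35 kN·m and M_Y = 109.1 kN·m (hogging).

M_X = 37.35 kN·m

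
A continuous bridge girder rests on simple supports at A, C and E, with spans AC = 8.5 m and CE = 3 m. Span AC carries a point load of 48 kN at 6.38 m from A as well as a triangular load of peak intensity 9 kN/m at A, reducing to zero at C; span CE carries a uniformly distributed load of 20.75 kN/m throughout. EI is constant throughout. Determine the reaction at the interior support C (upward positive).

R_C = 117.6 kN

Take M_C as the redundant. Released structure: two simple spans AC and CE with a hinge at C.
End slopes at the hinge C, treating each span as simply supported:
  span AC: point load 48 at a = 6.38: Pab(L + a)/(6LEI) = 189.4/EI
  span AC: triangular load, peak 9: 7w₀L³/(360EI) = 107.5/EI
  span CE: UDL 20.75: wL³/(24EI) = 23.34/EI
  relative rotation θ_0 = (296.9 + 23.34)/EI = 320.2/EI
A unit hogging moment at C produces rotation L₁/(3EI) + L₂/(3EI) = 3.833/EI.
Compatibility: M_C·(L₁+L₂)/(3EI) = θ_0, giving M_C = 83.54 kN·m (hogging).
Span AC, ΣM about A with M_C applied at C: R_C^{AC}·8.5 = 414.6 + 83.54, so R_C^{AC} = 58.61 kN and R_A = 86.25 − 58.61 = 27.64 kN.
Span CE, ΣM about E: R_C^{CE}·3 = 93.38 + 83.54, so R_C^{CE} = 58.97 kN and R_E = 62.25 − 58.97 = 3.278 kN.
R_C = 58.61 + 58.97 = 117.6 kN.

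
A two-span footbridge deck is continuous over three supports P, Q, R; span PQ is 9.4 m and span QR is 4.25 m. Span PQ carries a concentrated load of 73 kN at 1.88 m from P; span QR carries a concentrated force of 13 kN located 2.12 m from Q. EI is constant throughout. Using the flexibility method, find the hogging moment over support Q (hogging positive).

M_Q = 48.59 kN·m

Insert a hinge at Q; M_Q is the redundant, and each span becomes simply supported.
Discontinuity in slope at Q on the released structure — sum the simple-span end rotations:
  span PQ: point load 73 at a = 1.88: Pab(L + a)/(6LEI) = 206.4/EI
  span QR: point load 13 at a = 2.12: Pab(L + b)/(6LEI) = 14.69/EI
  relative rotation θ_0 = (206.4 + 14.69)/EI = 221.1/EI
A unit hogging moment at Q produces rotation L₁/(3EI) + L₂/(3EI) = 4.55/EI.
Compatibility: M_Q·(L₁+L₂)/(3EI) = θ_0, giving M_Q = 48.59 kN·m (hogging).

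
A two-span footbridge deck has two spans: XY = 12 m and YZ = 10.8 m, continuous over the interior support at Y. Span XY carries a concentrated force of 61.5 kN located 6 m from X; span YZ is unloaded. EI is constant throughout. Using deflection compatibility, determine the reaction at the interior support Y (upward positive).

R_Y = 43.56 kN

Insert a hinge at Y; M_Y is the redundant, and each span becomes simply supported.
Rotations at Y on the released spans (each span's end-slope, ×1/EI):
  span XY: point load 61.5 at a = 6: Pab(L + a)/(6LEI) = 553.5/EI
  relative rotation θ_0 = (553.5 + 0)/EI = 553.5/EI
A unit hogging moment at Y produces rotation L₁/(3EI) + L₂/(3EI) = 7.6/EI.
Slope continuity at Y: θ_0 = M_Y·7.6/EI, so M_Y = 553.5/7.6 = 72.83 kN·m (hogging).
Span XY, ΣM about X with M_Y applied at Y: R_Y^{XY}·12 = 369 + 72.83, so R_Y^{XY} = 36.82 kN and R_X = 61.5 − 36.82 = 24.68 kN.
Span YZ, ΣM about Z: R_Y^{YZ}·10.8 = 0 + 72.83, so R_Y^{YZ} = 6.743 kN and R_Z = 0 − 6.743 = -6.743 kN.
R_Y = 36.82 + 6.743 = 43.56 kN.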